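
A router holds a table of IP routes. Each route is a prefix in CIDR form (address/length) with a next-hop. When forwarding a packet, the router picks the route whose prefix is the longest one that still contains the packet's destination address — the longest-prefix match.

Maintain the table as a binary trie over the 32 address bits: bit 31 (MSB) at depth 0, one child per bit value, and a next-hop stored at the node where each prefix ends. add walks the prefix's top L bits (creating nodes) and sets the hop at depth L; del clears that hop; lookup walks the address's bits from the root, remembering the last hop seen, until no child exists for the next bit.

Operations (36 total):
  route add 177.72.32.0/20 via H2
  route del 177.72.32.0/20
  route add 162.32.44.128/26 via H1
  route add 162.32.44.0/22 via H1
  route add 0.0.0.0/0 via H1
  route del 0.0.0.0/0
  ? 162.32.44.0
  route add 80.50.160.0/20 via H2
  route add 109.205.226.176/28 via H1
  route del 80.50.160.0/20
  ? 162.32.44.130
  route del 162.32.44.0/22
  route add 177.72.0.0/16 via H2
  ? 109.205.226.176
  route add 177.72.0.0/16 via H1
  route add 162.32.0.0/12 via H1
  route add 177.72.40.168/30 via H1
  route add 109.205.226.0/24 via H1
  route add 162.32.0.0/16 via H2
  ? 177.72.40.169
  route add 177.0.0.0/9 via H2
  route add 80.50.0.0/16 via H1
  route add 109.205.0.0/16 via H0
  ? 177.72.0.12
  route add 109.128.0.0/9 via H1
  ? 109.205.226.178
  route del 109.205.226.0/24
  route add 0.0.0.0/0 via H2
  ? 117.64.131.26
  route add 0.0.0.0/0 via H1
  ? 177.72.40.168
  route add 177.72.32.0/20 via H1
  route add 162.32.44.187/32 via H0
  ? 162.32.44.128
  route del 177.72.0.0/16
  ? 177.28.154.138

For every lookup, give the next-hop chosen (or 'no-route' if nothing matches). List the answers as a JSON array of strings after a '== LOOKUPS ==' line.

Process each operation:
  + 177.72.32.0/20 (H2) depth=20
  - 177.72.32.0/20 clear@20
  + 162.32.44.128/26 (H1) depth=26
  + 162.32.44.0/22 (H1) depth=22
  + 0.0.0.0/0 (H1) depth=0
  - 0.0.0.0/0 clear@0
  Q 162.32.44.0: descend 101000100010000000101100 ; hops seen [H1] ; pick H1
  + 80.50.160.0/20 (H2) depth=20
  + 109.205.226.176/28 (H1) depth=28
  - 80.50.160.0/20 clear@20
  Q 162.32.44.130: descend 10100010001000000010110010 ; hops seen [H1,H1] ; pick H1
  - 162.32.44.0/22 clear@22
  + 177.72.0.0/16 (H2) depth=16
  Q 109.205.226.176: descend 0110110111001101111000101011 ; hops seen [H1] ; pick H1
  + 177.72.0.0/16 (H1) depth=16
  + 162.32.0.0/12 (H1) depth=12
  + 177.72.40.168/30 (H1) depth=30
  + 109.205.226.0/24 (H1) depth=24
  + 162.32.0.0/16 (H2) depth=16
  Q 177.72.40.169: descend 101100010100100000101000101010 ; hops seen [H1,H1] ; pick H1
  + 177.0.0.0/9 (H2) depth=9
  + 80.50.0.0/16 (H1) depth=16
  + 109.205.0.0/16 (H0) depth=16
  Q 177.72.0.12: descend 101100010100100000 ; hops seen [H2,H1] ; pick H1
  + 109.128.0.0/9 (H1) depth=9
  Q 109.205.226.178: descend 0110110111001101111000101011 ; hops seen [H1,H0,H1,H1] ; pick H1
  - 109.205.226.0/24 clear@24
  + 0.0.0.0/0 (H2) depth=0
  Q 117.64.131.26: descend 011 ; hops seen [H2] ; pick H2
  + 0.0.0.0/0 (H1) depth=0
  Q 177.72.40.168: descend 101100010100100000101000101010 ; hops seen [H1,H2,H1,H1] ; pick H1
  + 177.72.32.0/20 (H1) depth=20
  + 162.32.44.187/32 (H0) depth=32
  Q 162.32.44.128: descend 10100010001000000010110010 ; hops seen [H1,H1,H2,H1] ; pick H1
  - 177.72.0.0/16 clear@16
  Q 177.28.154.138: descend 101100010 ; hops seen [H1,H2] ; pick H2

== LOOKUPS ==
["H1","H1","H1","H1","H1","H1","H2","H1","H1","H2"]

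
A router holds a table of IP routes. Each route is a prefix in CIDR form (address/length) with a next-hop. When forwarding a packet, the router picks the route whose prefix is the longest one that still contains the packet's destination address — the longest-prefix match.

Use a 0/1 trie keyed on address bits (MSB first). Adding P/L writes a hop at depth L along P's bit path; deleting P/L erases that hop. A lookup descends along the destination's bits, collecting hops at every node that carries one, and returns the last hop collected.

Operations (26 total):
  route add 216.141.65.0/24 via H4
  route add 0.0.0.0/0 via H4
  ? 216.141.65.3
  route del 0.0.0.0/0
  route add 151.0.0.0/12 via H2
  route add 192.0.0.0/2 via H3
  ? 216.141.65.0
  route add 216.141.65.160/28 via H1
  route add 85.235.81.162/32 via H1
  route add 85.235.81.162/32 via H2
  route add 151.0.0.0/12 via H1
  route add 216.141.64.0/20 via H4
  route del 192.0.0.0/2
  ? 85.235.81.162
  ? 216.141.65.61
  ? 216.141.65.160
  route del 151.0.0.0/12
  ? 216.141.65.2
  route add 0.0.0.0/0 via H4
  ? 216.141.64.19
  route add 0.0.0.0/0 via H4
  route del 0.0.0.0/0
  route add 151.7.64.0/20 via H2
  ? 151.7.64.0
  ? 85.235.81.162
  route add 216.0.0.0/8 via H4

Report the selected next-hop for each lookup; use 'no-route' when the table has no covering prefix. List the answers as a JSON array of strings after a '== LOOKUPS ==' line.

Trace:
  + 216.141.65.0/24 (H4) depth=24
  + 0.0.0.0/0 (H4) depth=0
  ? 216.141.65.3  path d0:H4→d1:-→d2:-→d3:-→d4:-→d5:-→d6:-→d7:-→d8:-→d9:-→d10:-→d11:-→d12:-→d13:-→d14:-→d15:-→d16:-→d17:-→d18:-→d19:-→d20:-→d21:-→d22:-→d23:-→d24:H4  best=H4
  - 0.0.0.0/0 clear@0
  + 151.0.0.0/12 (H2) depth=12
  + 192.0.0.0/2 (H3) depth=2
  ? 216.141.65.0  path d0:-→d1:-→d2:H3→d3:-→d4:-→d5:-→d6:-→d7:-→d8:-→d9:-→d10:-→d11:-→d12:-→d13:-→d14:-→d15:-→d16:-→d17:-→d18:-→d19:-→d20:-→d21:-→d22:-→d23:-→d24:H4  best=H4
  + 216.141.65.160/28 (H1) depth=28
  + 85.235.81.162/32 (H1) depth=32
  + 85.235.81.162/32 (H2) depth=32
  + 151.0.0.0/12 (H1) depth=12
  + 216.141.64.0/20 (H4) depth=20
  - 192.0.0.0/2 clear@2
  ? 85.235.81.162  path d0:-→d1:-→d2:-→d3:-→d4:-→d5:-→d6:-→d7:-→d8:-→d9:-→d10:-→d11:-→d12:-→d13:-→d14:-→d15:-→d16:-→d17:-→d18:-→d19:-→d20:-→d21:-→d22:-→d23:-→d24:-→d25:-→d26:-→d27:-→d28:-→d29:-→d30:-→d31:-→d32:H2  best=H2
  ? 216.141.65.61  path d0:-→d1:-→d2:-→d3:-→d4:-→d5:-→d6:-→d7:-→d8:-→d9:-→d10:-→d11:-→d12:-→d13:-→d14:-→d15:-→d16:-→d17:-→d18:-→d19:-→d20:H4→d21:-→d22:-→d23:-→d24:H4  best=H4
  ? 216.141.65.160  path d0:-→d1:-→d2:-→d3:-→d4:-→d5:-→d6:-→d7:-→d8:-→d9:-→d10:-→d11:-→d12:-→d13:-→d14:-→d15:-→d16:-→d17:-→d18:-→d19:-→d20:H4→d21:-→d22:-→d23:-→d24:H4→d25:-→d26:-→d27:-→d28:H1  best=H1
  - 151.0.0.0/12 clear@12
  ? 216.141.65.2  path d0:-→d1:-→d2:-→d3:-→d4:-→d5:-→d6:-→d7:-→d8:-→d9:-→d10:-→d11:-→d12:-→d13:-→d14:-→d15:-→d16:-→d17:-→d18:-→d19:-→d20:H4→d21:-→d22:-→d23:-→d24:H4  best=H4
  + 0.0.0.0/0 (H4) depth=0
  ? 216.141.64.19  path d0:H4→d1:-→d2:-→d3:-→d4:-→d5:-→d6:-→d7:-→d8:-→d9:-→d10:-→d11:-→d12:-→d13:-→d14:-→d15:-→d16:-→d17:-→d18:-→d19:-→d20:H4→d21:-→d22:-→d23:-  best=H4
  + 0.0.0.0/0 (H4) depth=0
  - 0.0.0.0/0 clear@0
  + 151.7.64.0/20 (H2) depth=20
  ? 151.7.64.0  path d0:-→d1:-→d2:-→d3:-→d4:-→d5:-→d6:-→d7:-→d8:-→d9:-→d10:-→d11:-→d12:-→d13:-→d14:-→d15:-→d16:-→d17:-→d18:-→d19:-→d20:H2  best=H2
  ? 85.235.81.162  path d0:-→d1:-→d2:-→d3:-→d4:-→d5:-→d6:-→d7:-→d8:-→d9:-→d10:-→d11:-→d12:-→d13:-→d14:-→d15:-→d16:-→d17:-→d18:-→d19:-→d20:-→d21:-→d22:-→d23:-→d24:-→d25:-→d26:-→d27:-→d28:-→d29:-→d30:-→d31:-→d32:H2  best=H2
  + 216.0.0.0/8 (H4) depth=8

== LOOKUPS ==
["H4","H4","H2","H4","H1","H4","H4","H2","H2"]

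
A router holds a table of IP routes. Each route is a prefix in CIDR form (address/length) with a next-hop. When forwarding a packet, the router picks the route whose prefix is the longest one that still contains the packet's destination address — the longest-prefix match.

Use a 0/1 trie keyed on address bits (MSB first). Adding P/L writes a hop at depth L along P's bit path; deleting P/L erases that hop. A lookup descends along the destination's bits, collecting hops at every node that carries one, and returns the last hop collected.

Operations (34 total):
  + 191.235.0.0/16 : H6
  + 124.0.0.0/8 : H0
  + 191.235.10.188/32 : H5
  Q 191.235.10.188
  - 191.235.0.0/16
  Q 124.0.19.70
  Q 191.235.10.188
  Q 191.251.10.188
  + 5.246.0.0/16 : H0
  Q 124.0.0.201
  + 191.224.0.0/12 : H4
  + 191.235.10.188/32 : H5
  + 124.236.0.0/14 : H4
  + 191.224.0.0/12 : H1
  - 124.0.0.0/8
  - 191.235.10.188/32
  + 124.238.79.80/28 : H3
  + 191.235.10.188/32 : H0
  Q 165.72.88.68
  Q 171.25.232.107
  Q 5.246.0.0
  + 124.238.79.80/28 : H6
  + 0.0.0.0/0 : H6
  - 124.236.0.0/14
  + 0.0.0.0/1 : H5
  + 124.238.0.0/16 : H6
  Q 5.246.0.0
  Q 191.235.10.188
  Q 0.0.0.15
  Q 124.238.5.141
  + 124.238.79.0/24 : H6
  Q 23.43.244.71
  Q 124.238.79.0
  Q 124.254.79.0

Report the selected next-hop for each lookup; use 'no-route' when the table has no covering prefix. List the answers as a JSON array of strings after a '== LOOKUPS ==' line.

Trace:
  + 191.235.0.0/16 (H6) depth=16
  + 124.0.0.0/8 (H0) depth=8
  + 191.235.10.188/32 (H5) depth=32
  lookup 191.235.10.188: bits 10111111111010110000101010111100 walk d0:-→d1:-→d2:-→d3:-→d4:-→d5:-→d6:-→d7:-→d8:-→d9:-→d10:-→d11:-→d12:-→d13:-→d14:-→d15:-→d16:H6→d17:-→d18:-→d19:-→d20:-→d21:-→d22:-→d23:-→d24:-→d25:-→d26:-→d27:-→d28:-→d29:-→d30:-→d31:-→d32:H5 -> H5
  - 191.235.0.0/16 clear@16
  lookup 124.0.19.70: bits 01111100 walk d0:-→d1:-→d2:-→d3:-→d4:-→d5:-→d6:-→d7:-→d8:H0 -> H0
  lookup 191.235.10.188: bits 10111111111010110000101010111100 walk d0:-→d1:-→d2:-→d3:-→d4:-→d5:-→d6:-→d7:-→d8:-→d9:-→d10:-→d11:-→d12:-→d13:-→d14:-→d15:-→d16:-→d17:-→d18:-→d19:-→d20:-→d21:-→d22:-→d23:-→d24:-→d25:-→d26:-→d27:-→d28:-→d29:-→d30:-→d31:-→d32:H5 -> H5
  lookup 191.251.10.188: bits 10111111111 walk d0:-→d1:-→d2:-→d3:-→d4:-→d5:-→d6:-→d7:-→d8:-→d9:-→d10:-→d11:- -> no-route
  + 5.246.0.0/16 (H0) depth=16
  lookup 124.0.0.201: bits 01111100 walk d0:-→d1:-→d2:-→d3:-→d4:-→d5:-→d6:-→d7:-→d8:H0 -> H0
  + 191.224.0.0/12 (H4) depth=12
  + 191.235.10.188/32 (H5) depth=32
  + 124.236.0.0/14 (H4) depth=14
  + 191.224.0.0/12 (H1) depth=12
  - 124.0.0.0/8 clear@8
  - 191.235.10.188/32 clear@32
  + 124.238.79.80/28 (H3) depth=28
  + 191.235.10.188/32 (H0) depth=32
  lookup 165.72.88.68: bits 101 walk d0:-→d1:-→d2:-→d3:- -> no-route
  lookup 171.25.232.107: bits 101 walk d0:-→d1:-→d2:-→d3:- -> no-route
  lookup 5.246.0.0: bits 0000010111110110 walk d0:-→d1:-→d2:-→d3:-→d4:-→d5:-→d6:-→d7:-→d8:-→d9:-→d10:-→d11:-→d12:-→d13:-→d14:-→d15:-→d16:H0 -> H0
  + 124.238.79.80/28 (H6) depth=28
  + 0.0.0.0/0 (H6) depth=0
  - 124.236.0.0/14 clear@14
  + 0.0.0.0/1 (H5) depth=1
  + 124.238.0.0/16 (H6) depth=16
  lookup 5.246.0.0: bits 0000010111110110 walk d0:H6→d1:H5→d2:-→d3:-→d4:-→d5:-→d6:-→d7:-→d8:-→d9:-→d10:-→d11:-→d12:-→d13:-→d14:-→d15:-→d16:H0 -> H0
  lookup 191.235.10.188: bits 10111111111010110000101010111100 walk d0:H6→d1:-→d2:-→d3:-→d4:-→d5:-→d6:-→d7:-→d8:-→d9:-→d10:-→d11:-→d12:H1→d13:-→d14:-→d15:-→d16:-→d17:-→d18:-→d19:-→d20:-→d21:-→d22:-→d23:-→d24:-→d25:-→d26:-→d27:-→d28:-→d29:-→d30:-→d31:-→d32:H0 -> H0
  lookup 0.0.0.15: bits 00000 walk d0:H6→d1:H5→d2:-→d3:-→d4:-→d5:- -> H5
  lookup 124.238.5.141: bits 01111100111011100 walk d0:H6→d1:H5→d2:-→d3:-→d4:-→d5:-→d6:-→d7:-→d8:-→d9:-→d10:-→d11:-→d12:-→d13:-→d14:-→d15:-→d16:H6→d17:- -> H6
  + 124.238.79.0/24 (H6) depth=24
  lookup 23.43.244.71: bits 000 walk d0:H6→d1:H5→d2:-→d3:- -> H5
  lookup 124.238.79.0: bits 0111110011101110010011110 walk d0:H6→d1:H5→d2:-→d3:-→d4:-→d5:-→d6:-→d7:-→d8:-→d9:-→d10:-→d11:-→d12:-→d13:-→d14:-→d15:-→d16:H6→d17:-→d18:-→d19:-→d20:-→d21:-→d22:-→d23:-→d24:H6→d25:- -> H6
  lookup 124.254.79.0: bits 01111100111 walk d0:H6→d1:H5→d2:-→d3:-→d4:-→d5:-→d6:-→d7:-→d8:-→d9:-→d10:-→d11:- -> H5

== LOOKUPS ==
["H5","H0","H5","no-route","H0","no-route","no-route","H0","H0","H0","H5","H6","H5","H6","H5"]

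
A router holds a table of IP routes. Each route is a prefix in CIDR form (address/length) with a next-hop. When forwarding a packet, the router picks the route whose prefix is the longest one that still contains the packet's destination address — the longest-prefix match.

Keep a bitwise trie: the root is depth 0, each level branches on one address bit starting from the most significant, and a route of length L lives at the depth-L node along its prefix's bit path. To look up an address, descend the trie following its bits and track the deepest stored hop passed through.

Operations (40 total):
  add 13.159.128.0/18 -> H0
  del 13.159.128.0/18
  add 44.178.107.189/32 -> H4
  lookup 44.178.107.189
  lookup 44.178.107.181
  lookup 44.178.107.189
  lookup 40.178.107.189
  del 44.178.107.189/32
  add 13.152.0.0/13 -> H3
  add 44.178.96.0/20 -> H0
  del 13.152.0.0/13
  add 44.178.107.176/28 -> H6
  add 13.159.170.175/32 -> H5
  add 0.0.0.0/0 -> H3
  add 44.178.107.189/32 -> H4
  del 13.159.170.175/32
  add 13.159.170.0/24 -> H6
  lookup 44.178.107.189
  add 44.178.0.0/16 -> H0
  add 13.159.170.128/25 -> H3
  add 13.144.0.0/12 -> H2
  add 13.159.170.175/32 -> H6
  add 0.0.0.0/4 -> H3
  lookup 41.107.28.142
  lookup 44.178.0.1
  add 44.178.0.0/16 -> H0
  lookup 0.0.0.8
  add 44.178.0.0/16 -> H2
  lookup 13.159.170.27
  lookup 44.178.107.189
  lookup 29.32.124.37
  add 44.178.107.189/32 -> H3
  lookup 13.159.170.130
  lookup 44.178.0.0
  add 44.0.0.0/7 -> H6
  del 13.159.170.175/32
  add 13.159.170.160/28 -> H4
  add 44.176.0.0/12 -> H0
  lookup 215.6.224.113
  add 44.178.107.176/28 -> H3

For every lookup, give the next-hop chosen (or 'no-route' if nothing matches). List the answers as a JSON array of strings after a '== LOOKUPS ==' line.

Apply in order:
  + 13.159.128.0/18 (H0) depth=18
  - 13.159.128.0/18 clear@18
  + 44.178.107.189/32 (H4) depth=32
  ? 44.178.107.189  path d0:-→d1:-→d2:-→d3:-→d4:-→d5:-→d6:-→d7:-→d8:-→d9:-→d10:-→d11:-→d12:-→d13:-→d14:-→d15:-→d16:-→d17:-→d18:-→d19:-→d20:-→d21:-→d22:-→d23:-→d24:-→d25:-→d26:-→d27:-→d28:-→d29:-→d30:-→d31:-→d32:H4  best=H4
  ? 44.178.107.181  path d0:-→d1:-→d2:-→d3:-→d4:-→d5:-→d6:-→d7:-→d8:-→d9:-→d10:-→d11:-→d12:-→d13:-→d14:-→d15:-→d16:-→d17:-→d18:-→d19:-→d20:-→d21:-→d22:-→d23:-→d24:-→d25:-→d26:-→d27:-→d28:-  best=no-route
  ? 44.178.107.189  path d0:-→d1:-→d2:-→d3:-→d4:-→d5:-→d6:-→d7:-→d8:-→d9:-→d10:-→d11:-→d12:-→d13:-→d14:-→d15:-→d16:-→d17:-→d18:-→d19:-→d20:-→d21:-→d22:-→d23:-→d24:-→d25:-→d26:-→d27:-→d28:-→d29:-→d30:-→d31:-→d32:H4  best=H4
  ? 40.178.107.189  path d0:-→d1:-→d2:-→d3:-→d4:-→d5:-  best=no-route
  - 44.178.107.189/32 clear@32
  + 13.152.0.0/13 (H3) depth=13
  + 44.178.96.0/20 (H0) depth=20
  - 13.152.0.0/13 clear@13
  + 44.178.107.176/28 (H6) depth=28
  + 13.159.170.175/32 (H5) depth=32
  + 0.0.0.0/0 (H3) depth=0
  + 44.178.107.189/32 (H4) depth=32
  - 13.159.170.175/32 clear@32
  + 13.159.170.0/24 (H6) depth=24
  ? 44.178.107.189  path d0:H3→d1:-→d2:-→d3:-→d4:-→d5:-→d6:-→d7:-→d8:-→d9:-→d10:-→d11:-→d12:-→d13:-→d14:-→d15:-→d16:-→d17:-→d18:-→d19:-→d20:H0→d21:-→d22:-→d23:-→d24:-→d25:-→d26:-→d27:-→d28:H6→d29:-→d30:-→d31:-→d32:H4  best=H4
  + 44.178.0.0/16 (H0) depth=16
  + 13.159.170.128/25 (H3) depth=25
  + 13.144.0.0/12 (H2) depth=12
  + 13.159.170.175/32 (H6) depth=32
  + 0.0.0.0/4 (H3) depth=4
  ? 41.107.28.142  path d0:H3→d1:-→d2:-→d3:-→d4:-→d5:-  best=H3
  ? 44.178.0.1  path d0:H3→d1:-→d2:-→d3:-→d4:-→d5:-→d6:-→d7:-→d8:-→d9:-→d10:-→d11:-→d12:-→d13:-→d14:-→d15:-→d16:H0→d17:-  best=H0
  + 44.178.0.0/16 (H0) depth=16
  ? 0.0.0.8  path d0:H3→d1:-→d2:-→d3:-→d4:H3  best=H3
  + 44.178.0.0/16 (H2) depth=16
  ? 13.159.170.27  path d0:H3→d1:-→d2:-→d3:-→d4:H3→d5:-→d6:-→d7:-→d8:-→d9:-→d10:-→d11:-→d12:H2→d13:-→d14:-→d15:-→d16:-→d17:-→d18:-→d19:-→d20:-→d21:-→d22:-→d23:-→d24:H6  best=H6
  ? 44.178.107.189  path d0:H3→d1:-→d2:-→d3:-→d4:-→d5:-→d6:-→d7:-→d8:-→d9:-→d10:-→d11:-→d12:-→d13:-→d14:-→d15:-→d16:H2→d17:-→d18:-→d19:-→d20:H0→d21:-→d22:-→d23:-→d24:-→d25:-→d26:-→d27:-→d28:H6→d29:-→d30:-→d31:-→d32:H4  best=H4
  ? 29.32.124.37  path d0:H3→d1:-→d2:-→d3:-  best=H3
  + 44.178.107.189/32 (H3) depth=32
  ? 13.159.170.130  path d0:H3→d1:-→d2:-→d3:-→d4:H3→d5:-→d6:-→d7:-→d8:-→d9:-→d10:-→d11:-→d12:H2→d13:-→d14:-→d15:-→d16:-→d17:-→d18:-→d19:-→d20:-→d21:-→d22:-→d23:-→d24:H6→d25:H3→d26:-  best=H3
  ? 44.178.0.0  path d0:H3→d1:-→d2:-→d3:-→d4:-→d5:-→d6:-→d7:-→d8:-→d9:-→d10:-→d11:-→d12:-→d13:-→d14:-→d15:-→d16:H2→d17:-  best=H2
  + 44.0.0.0/7 (H6) depth=7
  - 13.159.170.175/32 clear@32
  + 13.159.170.160/28 (H4) depth=28
  + 44.176.0.0/12 (H0) depth=12
  ? 215.6.224.113  path d0:H3  best=H3
  + 44.178.107.176/28 (H3) depth=28

== LOOKUPS ==
["H4","no-route","H4","no-route","H4","H3","H0","H3","H6","H4","H3","H3","H2","H3"]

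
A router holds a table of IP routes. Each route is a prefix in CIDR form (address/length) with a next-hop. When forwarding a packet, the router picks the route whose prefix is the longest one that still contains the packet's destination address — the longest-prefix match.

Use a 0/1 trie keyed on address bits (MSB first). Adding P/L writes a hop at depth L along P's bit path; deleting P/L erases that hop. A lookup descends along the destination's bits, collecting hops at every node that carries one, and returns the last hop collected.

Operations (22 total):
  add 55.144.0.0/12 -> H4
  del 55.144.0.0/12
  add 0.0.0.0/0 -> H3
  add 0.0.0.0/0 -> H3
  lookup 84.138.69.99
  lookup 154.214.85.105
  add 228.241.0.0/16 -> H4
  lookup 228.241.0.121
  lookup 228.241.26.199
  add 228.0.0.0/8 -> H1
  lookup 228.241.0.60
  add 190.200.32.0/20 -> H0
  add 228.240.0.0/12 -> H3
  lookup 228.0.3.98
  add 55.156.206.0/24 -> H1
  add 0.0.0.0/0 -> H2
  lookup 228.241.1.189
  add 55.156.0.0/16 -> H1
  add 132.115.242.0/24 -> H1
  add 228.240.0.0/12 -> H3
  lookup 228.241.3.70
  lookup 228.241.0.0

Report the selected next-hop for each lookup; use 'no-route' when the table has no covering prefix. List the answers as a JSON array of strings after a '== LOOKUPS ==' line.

Apply in order:
  + 55.144.0.0/12 (H4) depth=12
  - 55.144.0.0/12 clear@12
  + 0.0.0.0/0 (H3) depth=0
  + 0.0.0.0/0 (H3) depth=0
  lookup 84.138.69.99: bits 0 walk d0:H3→d1:- -> H3
  lookup 154.214.85.105: bits ε walk d0:H3 -> H3
  + 228.241.0.0/16 (H4) depth=16
  lookup 228.241.0.121: bits 1110010011110001 walk d0:H3→d1:-→d2:-→d3:-→d4:-→d5:-→d6:-→d7:-→d8:-→d9:-→d10:-→d11:-→d12:-→d13:-→d14:-→d15:-→d16:H4 -> H4
  lookup 228.241.26.199: bits 1110010011110001 walk d0:H3→d1:-→d2:-→d3:-→d4:-→d5:-→d6:-→d7:-→d8:-→d9:-→d10:-→d11:-→d12:-→d13:-→d14:-→d15:-→d16:H4 -> H4
  + 228.0.0.0/8 (H1) depth=8
  lookup 228.241.0.60: bits 1110010011110001 walk d0:H3→d1:-→d2:-→d3:-→d4:-→d5:-→d6:-→d7:-→d8:H1→d9:-→d10:-→d11:-→d12:-→d13:-→d14:-→d15:-→d16:H4 -> H4
  + 190.200.32.0/20 (H0) depth=20
  + 228.240.0.0/12 (H3) depth=12
  lookup 228.0.3.98: bits 11100100 walk d0:H3→d1:-→d2:-→d3:-→d4:-→d5:-→d6:-→d7:-→d8:H1 -> H1
  + 55.156.206.0/24 (H1) depth=24
  + 0.0.0.0/0 (H2) depth=0
  lookup 228.241.1.189: bits 1110010011110001 walk d0:H2→d1:-→d2:-→d3:-→d4:-→d5:-→d6:-→d7:-→d8:H1→d9:-→d10:-→d11:-→d12:H3→d13:-→d14:-→d15:-→d16:H4 -> H4
  + 55.156.0.0/16 (H1) depth=16
  + 132.115.242.0/24 (H1) depth=24
  + 228.240.0.0/12 (H3) depth=12
  lookup 228.241.3.70: bits 1110010011110001 walk d0:H2→d1:-→d2:-→d3:-→d4:-→d5:-→d6:-→d7:-→d8:H1→d9:-→d10:-→d11:-→d12:H3→d13:-→d14:-→d15:-→d16:H4 -> H4
  lookup 228.241.0.0: bits 1110010011110001 walk d0:H2→d1:-→d2:-→d3:-→d4:-→d5:-→d6:-→d7:-→d8:H1→d9:-→d10:-→d11:-→d12:H3→d13:-→d14:-→d15:-→d16:H4 -> H4

== LOOKUPS ==
["H3","H3","H4","H4","H4","H1","H4","H4","H4"]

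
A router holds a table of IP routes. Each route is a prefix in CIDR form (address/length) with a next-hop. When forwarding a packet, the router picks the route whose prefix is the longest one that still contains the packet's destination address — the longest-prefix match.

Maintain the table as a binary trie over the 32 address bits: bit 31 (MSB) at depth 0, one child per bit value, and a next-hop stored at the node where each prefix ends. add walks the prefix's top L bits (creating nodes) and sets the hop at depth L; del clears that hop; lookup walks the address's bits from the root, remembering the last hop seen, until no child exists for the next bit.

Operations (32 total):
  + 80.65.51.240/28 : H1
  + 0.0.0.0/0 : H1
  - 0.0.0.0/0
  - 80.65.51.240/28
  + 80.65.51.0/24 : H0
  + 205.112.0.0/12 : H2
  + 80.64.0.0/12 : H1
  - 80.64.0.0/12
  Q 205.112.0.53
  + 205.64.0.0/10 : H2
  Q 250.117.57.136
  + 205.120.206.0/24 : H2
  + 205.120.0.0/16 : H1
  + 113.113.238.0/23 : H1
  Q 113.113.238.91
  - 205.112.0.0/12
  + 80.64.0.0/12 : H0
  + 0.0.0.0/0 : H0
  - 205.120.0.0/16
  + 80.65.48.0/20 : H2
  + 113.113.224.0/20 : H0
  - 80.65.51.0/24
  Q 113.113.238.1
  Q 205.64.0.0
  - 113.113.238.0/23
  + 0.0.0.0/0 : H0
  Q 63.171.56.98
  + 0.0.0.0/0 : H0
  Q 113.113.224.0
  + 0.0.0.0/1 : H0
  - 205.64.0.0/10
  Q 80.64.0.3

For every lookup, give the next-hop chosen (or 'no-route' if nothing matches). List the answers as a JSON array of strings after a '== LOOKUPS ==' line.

Trace:
  add 80.65.51.240/28 -> H1 at depth 28
  add 0.0.0.0/0 -> H1 at depth 0
  - 0.0.0.0/0 clear@0
  - 80.65.51.240/28 clear@28
  add 80.65.51.0/24 -> H0 at depth 24
  add 205.112.0.0/12 -> H2 at depth 12
  add 80.64.0.0/12 -> H1 at depth 12
  - 80.64.0.0/12 clear@12
  Q 205.112.0.53: descend 110011010111 ; hops seen [H2] ; pick H2
  add 205.64.0.0/10 -> H2 at depth 10
  Q 250.117.57.136: descend 11 ; hops seen [∅] ; pick no-route
  add 205.120.206.0/24 -> H2 at depth 24
  add 205.120.0.0/16 -> H1 at depth 16
  add 113.113.238.0/23 -> H1 at depth 23
  Q 113.113.238.91: descend 01110001011100011110111 ; hops seen [H1] ; pick H1
  - 205.112.0.0/12 clear@12
  add 80.64.0.0/12 -> H0 at depth 12
  add 0.0.0.0/0 -> H0 at depth 0
  - 205.120.0.0/16 clear@16
  add 80.65.48.0/20 -> H2 at depth 20
  add 113.113.224.0/20 -> H0 at depth 20
  - 80.65.51.0/24 clear@24
  Q 113.113.238.1: descend 01110001011100011110111 ; hops seen [H0,H0,H1] ; pick H1
  Q 205.64.0.0: descend 1100110101 ; hops seen [H0,H2] ; pick H2
  - 113.113.238.0/23 clear@23
  add 0.0.0.0/0 -> H0 at depth 0
  Q 63.171.56.98: descend 0 ; hops seen [H0] ; pick H0
  add 0.0.0.0/0 -> H0 at depth 0
  Q 113.113.224.0: descend 01110001011100011110 ; hops seen [H0,H0] ; pick H0
  add 0.0.0.0/1 -> H0 at depth 1
  - 205.64.0.0/10 clear@10
  Q 80.64.0.3: descend 010100000100000 ; hops seen [H0,H0,H0] ; pick H0

== LOOKUPS ==
["H2","no-route","H1","H1","H2","H0","H0","H0"]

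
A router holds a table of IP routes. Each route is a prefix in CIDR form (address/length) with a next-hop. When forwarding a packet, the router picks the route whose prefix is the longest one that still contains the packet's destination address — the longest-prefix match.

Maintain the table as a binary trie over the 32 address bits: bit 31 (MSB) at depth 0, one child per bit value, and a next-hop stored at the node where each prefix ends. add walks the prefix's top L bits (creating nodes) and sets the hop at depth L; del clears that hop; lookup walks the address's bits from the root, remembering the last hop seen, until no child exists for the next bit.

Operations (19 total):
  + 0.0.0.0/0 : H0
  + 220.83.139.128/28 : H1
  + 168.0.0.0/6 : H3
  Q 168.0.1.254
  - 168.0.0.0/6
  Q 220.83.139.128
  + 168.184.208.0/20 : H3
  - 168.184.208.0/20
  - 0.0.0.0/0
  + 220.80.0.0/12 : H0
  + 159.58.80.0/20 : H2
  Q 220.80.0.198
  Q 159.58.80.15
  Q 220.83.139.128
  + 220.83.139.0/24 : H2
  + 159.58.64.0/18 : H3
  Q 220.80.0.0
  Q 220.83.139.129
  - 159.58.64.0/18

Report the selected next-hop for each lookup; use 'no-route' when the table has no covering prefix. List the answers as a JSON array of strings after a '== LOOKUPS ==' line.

Apply in order:
  add 0.0.0.0/0 -> H0 at depth 0
  add 220.83.139.128/28 -> H1 at depth 28
  add 168.0.0.0/6 -> H3 at depth 6
  ? 168.0.1.254  path d0:H0→d1:-→d2:-→d3:-→d4:-→d5:-→d6:H3  best=H3
  del 168.0.0.0/6 (clear depth 6)
  ? 220.83.139.128  path d0:H0→d1:-→d2:-→d3:-→d4:-→d5:-→d6:-→d7:-→d8:-→d9:-→d10:-→d11:-→d12:-→d13:-→d14:-→d15:-→d16:-→d17:-→d18:-→d19:-→d20:-→d21:-→d22:-→d23:-→d24:-→d25:-→d26:-→d27:-→d28:H1  best=H1
  add 168.184.208.0/20 -> H3 at depth 20
  del 168.184.208.0/20 (clear depth 20)
  del 0.0.0.0/0 (clear depth 0)
  add 220.80.0.0/12 -> H0 at depth 12
  add 159.58.80.0/20 -> H2 at depth 20
  ? 220.80.0.198  path d0:-→d1:-→d2:-→d3:-→d4:-→d5:-→d6:-→d7:-→d8:-→d9:-→d10:-→d11:-→d12:H0→d13:-→d14:-  best=H0
  ? 159.58.80.15  path d0:-→d1:-→d2:-→d3:-→d4:-→d5:-→d6:-→d7:-→d8:-→d9:-→d10:-→d11:-→d12:-→d13:-→d14:-→d15:-→d16:-→d17:-→d18:-→d19:-→d20:H2  best=H2
  ? 220.83.139.128  path d0:-→d1:-→d2:-→d3:-→d4:-→d5:-→d6:-→d7:-→d8:-→d9:-→d10:-→d11:-→d12:H0→d13:-→d14:-→d15:-→d16:-→d17:-→d18:-→d19:-→d20:-→d21:-→d22:-→d23:-→d24:-→d25:-→d26:-→d27:-→d28:H1  best=H1
  add 220.83.139.0/24 -> H2 at depth 24
  add 159.58.64.0/18 -> H3 at depth 18
  ? 220.80.0.0  path d0:-→d1:-→d2:-→d3:-→d4:-→d5:-→d6:-→d7:-→d8:-→d9:-→d10:-→d11:-→d12:H0→d13:-→d14:-  best=H0
  ? 220.83.139.129  path d0:-→d1:-→d2:-→d3:-→d4:-→d5:-→d6:-→d7:-→d8:-→d9:-→d10:-→d11:-→d12:H0→d13:-→d14:-→d15:-→d16:-→d17:-→d18:-→d19:-→d20:-→d21:-→d22:-→d23:-→d24:H2→d25:-→d26:-→d27:-→d28:H1  best=H1
  del 159.58.64.0/18 (clear depth 18)

== LOOKUPS ==
["H3","H1","H0","H2","H1","H0","H1"]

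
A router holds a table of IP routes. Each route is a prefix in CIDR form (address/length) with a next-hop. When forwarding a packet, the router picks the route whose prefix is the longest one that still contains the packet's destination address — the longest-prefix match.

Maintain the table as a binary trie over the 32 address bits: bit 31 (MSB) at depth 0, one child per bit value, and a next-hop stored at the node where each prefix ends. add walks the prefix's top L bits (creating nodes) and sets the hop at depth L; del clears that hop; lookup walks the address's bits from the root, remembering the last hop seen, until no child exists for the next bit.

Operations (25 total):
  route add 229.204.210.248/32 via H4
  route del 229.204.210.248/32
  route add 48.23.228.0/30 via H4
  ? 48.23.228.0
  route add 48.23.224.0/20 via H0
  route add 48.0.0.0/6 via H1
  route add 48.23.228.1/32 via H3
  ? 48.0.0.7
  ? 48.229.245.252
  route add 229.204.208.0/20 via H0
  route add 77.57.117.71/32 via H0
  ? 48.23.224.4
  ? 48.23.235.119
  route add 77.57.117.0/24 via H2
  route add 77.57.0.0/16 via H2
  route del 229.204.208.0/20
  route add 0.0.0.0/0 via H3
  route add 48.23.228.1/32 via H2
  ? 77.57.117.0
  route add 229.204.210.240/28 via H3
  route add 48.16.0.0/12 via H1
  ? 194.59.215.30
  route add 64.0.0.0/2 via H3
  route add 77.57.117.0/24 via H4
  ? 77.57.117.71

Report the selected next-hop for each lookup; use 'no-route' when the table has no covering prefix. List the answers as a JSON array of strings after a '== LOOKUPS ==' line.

Apply in order:
  + 229.204.210.248/32 (H4) depth=32
  del 229.204.210.248/32 (clear depth 32)
  + 48.23.228.0/30 (H4) depth=30
  Q 48.23.228.0: descend 001100000001011111100100000000 ; hops seen [H4] ; pick H4
  + 48.23.224.0/20 (H0) depth=20
  + 48.0.0.0/6 (H1) depth=6
  + 48.23.228.1/32 (H3) depth=32
  Q 48.0.0.7: descend 00110000000 ; hops seen [H1] ; pick H1
  Q 48.229.245.252: descend 00110000 ; hops seen [H1] ; pick H1
  + 229.204.208.0/20 (H0) depth=20
  + 77.57.117.71/32 (H0) depth=32
  Q 48.23.224.4: descend 001100000001011111100 ; hops seen [H1,H0] ; pick H0
  Q 48.23.235.119: descend 00110000000101111110 ; hops seen [H1,H0] ; pick H0
  + 77.57.117.0/24 (H2) depth=24
  + 77.57.0.0/16 (H2) depth=16
  del 229.204.208.0/20 (clear depth 20)
  + 0.0.0.0/0 (H3) depth=0
  + 48.23.228.1/32 (H2) depth=32
  Q 77.57.117.0: descend 0100110100111001011101010 ; hops seen [H3,H2,H2] ; pick H2
  + 229.204.210.240/28 (H3) depth=28
  + 48.16.0.0/12 (H1) depth=12
  Q 194.59.215.30: descend 11 ; hops seen [H3] ; pick H3
  + 64.0.0.0/2 (H3) depth=2
  + 77.57.117.0/24 (H4) depth=24
  Q 77.57.117.71: descend 01001101001110010111010101000111 ; hops seen [H3,H3,H2,H4,H0] ; pick H0

== LOOKUPS ==
["H4","H1","H1","H0","H0","H2","H3","H0"]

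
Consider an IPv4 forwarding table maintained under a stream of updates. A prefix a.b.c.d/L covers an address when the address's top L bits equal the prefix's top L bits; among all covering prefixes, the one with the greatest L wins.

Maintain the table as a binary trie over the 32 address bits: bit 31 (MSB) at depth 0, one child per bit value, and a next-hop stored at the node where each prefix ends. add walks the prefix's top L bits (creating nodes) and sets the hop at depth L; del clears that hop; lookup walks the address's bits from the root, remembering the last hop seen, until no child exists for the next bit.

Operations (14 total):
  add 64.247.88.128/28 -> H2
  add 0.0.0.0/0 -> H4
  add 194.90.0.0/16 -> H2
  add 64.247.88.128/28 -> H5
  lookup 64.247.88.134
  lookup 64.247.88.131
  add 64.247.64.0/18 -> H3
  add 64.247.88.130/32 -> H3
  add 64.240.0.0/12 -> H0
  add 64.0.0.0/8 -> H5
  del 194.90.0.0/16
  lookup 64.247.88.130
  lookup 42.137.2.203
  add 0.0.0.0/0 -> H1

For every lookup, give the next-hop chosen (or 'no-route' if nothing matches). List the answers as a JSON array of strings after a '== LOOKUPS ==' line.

Trace:
  + 64.247.88.128/28 (H2) depth=28
  + 0.0.0.0/0 (H4) depth=0
  + 194.90.0.0/16 (H2) depth=16
  + 64.247.88.128/28 (H5) depth=28
  lookup 64.247.88.134: bits 0100000011110111010110001000 walk d0:H4→d1:-→d2:-→d3:-→d4:-→d5:-→d6:-→d7:-→d8:-→d9:-→d10:-→d11:-→d12:-→d13:-→d14:-→d15:-→d16:-→d17:-→d18:-→d19:-→d20:-→d21:-→d22:-→d23:-→d24:-→d25:-→d26:-→d27:-→d28:H5 -> H5
  lookup 64.247.88.131: bits 0100000011110111010110001000 walk d0:H4→d1:-→d2:-→d3:-→d4:-→d5:-→d6:-→d7:-→d8:-→d9:-→d10:-→d11:-→d12:-→d13:-→d14:-→d15:-→d16:-→d17:-→d18:-→d19:-→d20:-→d21:-→d22:-→d23:-→d24:-→d25:-→d26:-→d27:-→d28:H5 -> H5
  + 64.247.64.0/18 (H3) depth=18
  + 64.247.88.130/32 (H3) depth=32
  + 64.240.0.0/12 (H0) depth=12
  + 64.0.0.0/8 (H5) depth=8
  - 194.90.0.0/16 clear@16
  lookup 64.247.88.130: bits 01000000111101110101100010000010 walk d0:H4→d1:-→d2:-→d3:-→d4:-→d5:-→d6:-→d7:-→d8:H5→d9:-→d10:-→d11:-→d12:H0→d13:-→d14:-→d15:-→d16:-→d17:-→d18:H3→d19:-→d20:-→d21:-→d22:-→d23:-→d24:-→d25:-→d26:-→d27:-→d28:H5→d29:-→d30:-→d31:-→d32:H3 -> H3
  lookup 42.137.2.203: bits 0 walk d0:H4→d1:- -> H4
  + 0.0.0.0/0 (H1) depth=0

== LOOKUPS ==
["H5","H5","H3","H4"]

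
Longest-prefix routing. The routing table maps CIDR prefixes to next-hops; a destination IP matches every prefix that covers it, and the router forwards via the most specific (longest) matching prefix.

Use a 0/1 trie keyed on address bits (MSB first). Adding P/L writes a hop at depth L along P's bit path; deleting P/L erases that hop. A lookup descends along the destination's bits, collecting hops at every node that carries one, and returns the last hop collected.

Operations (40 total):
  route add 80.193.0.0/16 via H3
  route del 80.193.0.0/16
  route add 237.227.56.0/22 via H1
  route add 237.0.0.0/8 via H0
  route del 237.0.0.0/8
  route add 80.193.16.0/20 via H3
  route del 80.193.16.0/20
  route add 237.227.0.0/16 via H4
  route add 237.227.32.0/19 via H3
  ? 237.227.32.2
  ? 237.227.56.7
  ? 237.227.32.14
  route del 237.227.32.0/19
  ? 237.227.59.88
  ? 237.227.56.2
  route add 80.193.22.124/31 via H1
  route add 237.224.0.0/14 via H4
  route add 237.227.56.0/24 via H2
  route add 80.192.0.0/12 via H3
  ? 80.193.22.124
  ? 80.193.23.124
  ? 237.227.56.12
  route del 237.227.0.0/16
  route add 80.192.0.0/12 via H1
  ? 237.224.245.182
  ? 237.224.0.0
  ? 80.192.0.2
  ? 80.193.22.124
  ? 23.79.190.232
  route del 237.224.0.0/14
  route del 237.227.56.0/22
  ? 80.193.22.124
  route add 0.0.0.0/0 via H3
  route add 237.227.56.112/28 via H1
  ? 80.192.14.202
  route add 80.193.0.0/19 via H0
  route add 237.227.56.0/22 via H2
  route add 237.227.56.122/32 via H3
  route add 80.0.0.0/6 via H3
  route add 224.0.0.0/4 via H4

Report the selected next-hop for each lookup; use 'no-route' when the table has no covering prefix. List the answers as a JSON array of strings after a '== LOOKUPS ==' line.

Process each operation:
  add 80.193.0.0/16 -> H3 at depth 16
  - 80.193.0.0/16 clear@16
  add 237.227.56.0/22 -> H1 at depth 22
  add 237.0.0.0/8 -> H0 at depth 8
  - 237.0.0.0/8 clear@8
  add 80.193.16.0/20 -> H3 at depth 20
  - 80.193.16.0/20 clear@20
  add 237.227.0.0/16 -> H4 at depth 16
  add 237.227.32.0/19 -> H3 at depth 19
  ? 237.227.32.2  path d0:-→d1:-→d2:-→d3:-→d4:-→d5:-→d6:-→d7:-→d8:-→d9:-→d10:-→d11:-→d12:-→d13:-→d14:-→d15:-→d16:H4→d17:-→d18:-→d19:H3  best=H3
  ? 237.227.56.7  path d0:-→d1:-→d2:-→d3:-→d4:-→d5:-→d6:-→d7:-→d8:-→d9:-→d10:-→d11:-→d12:-→d13:-→d14:-→d15:-→d16:H4→d17:-→d18:-→d19:H3→d20:-→d21:-→d22:H1  best=H1
  ? 237.227.32.14  path d0:-→d1:-→d2:-→d3:-→d4:-→d5:-→d6:-→d7:-→d8:-→d9:-→d10:-→d11:-→d12:-→d13:-→d14:-→d15:-→d16:H4→d17:-→d18:-→d19:H3  best=H3
  - 237.227.32.0/19 clear@19
  ? 237.227.59.88  path d0:-→d1:-→d2:-→d3:-→d4:-→d5:-→d6:-→d7:-→d8:-→d9:-→d10:-→d11:-→d12:-→d13:-→d14:-→d15:-→d16:H4→d17:-→d18:-→d19:-→d20:-→d21:-→d22:H1  best=H1
  ? 237.227.56.2  path d0:-→d1:-→d2:-→d3:-→d4:-→d5:-→d6:-→d7:-→d8:-→d9:-→d10:-→d11:-→d12:-→d13:-→d14:-→d15:-→d16:H4→d17:-→d18:-→d19:-→d20:-→d21:-→d22:H1  best=H1
  add 80.193.22.124/31 -> H1 at depth 31
  add 237.224.0.0/14 -> H4 at depth 14
  add 237.227.56.0/24 -> H2 at depth 24
  add 80.192.0.0/12 -> H3 at depth 12
  ? 80.193.22.124  path d0:-→d1:-→d2:-→d3:-→d4:-→d5:-→d6:-→d7:-→d8:-→d9:-→d10:-→d11:-→d12:H3→d13:-→d14:-→d15:-→d16:-→d17:-→d18:-→d19:-→d20:-→d21:-→d22:-→d23:-→d24:-→d25:-→d26:-→d27:-→d28:-→d29:-→d30:-→d31:H1  best=H1
  ? 80.193.23.124  path d0:-→d1:-→d2:-→d3:-→d4:-→d5:-→d6:-→d7:-→d8:-→d9:-→d10:-→d11:-→d12:H3→d13:-→d14:-→d15:-→d16:-→d17:-→d18:-→d19:-→d20:-→d21:-→d22:-→d23:-  best=H3
  ? 237.227.56.12  path d0:-→d1:-→d2:-→d3:-→d4:-→d5:-→d6:-→d7:-→d8:-→d9:-→d10:-→d11:-→d12:-→d13:-→d14:H4→d15:-→d16:H4→d17:-→d18:-→d19:-→d20:-→d21:-→d22:H1→d23:-→d24:H2  best=H2
  - 237.227.0.0/16 clear@16
  add 80.192.0.0/12 -> H1 at depth 12
  ? 237.224.245.182  path d0:-→d1:-→d2:-→d3:-→d4:-→d5:-→d6:-→d7:-→d8:-→d9:-→d10:-→d11:-→d12:-→d13:-→d14:H4  best=H4
  ? 237.224.0.0  path d0:-→d1:-→d2:-→d3:-→d4:-→d5:-→d6:-→d7:-→d8:-→d9:-→d10:-→d11:-→d12:-→d13:-→d14:H4  best=H4
  ? 80.192.0.2  path d0:-→d1:-→d2:-→d3:-→d4:-→d5:-→d6:-→d7:-→d8:-→d9:-→d10:-→d11:-→d12:H1→d13:-→d14:-→d15:-  best=H1
  ? 80.193.22.124  path d0:-→d1:-→d2:-→d3:-→d4:-→d5:-→d6:-→d7:-→d8:-→d9:-→d10:-→d11:-→d12:H1→d13:-→d14:-→d15:-→d16:-→d17:-→d18:-→d19:-→d20:-→d21:-→d22:-→d23:-→d24:-→d25:-→d26:-→d27:-→d28:-→d29:-→d30:-→d31:H1  best=H1
  ? 23.79.190.232  path d0:-→d1:-  best=no-route
  - 237.224.0.0/14 clear@14
  - 237.227.56.0/22 clear@22
  ? 80.193.22.124  path d0:-→d1:-→d2:-→d3:-→d4:-→d5:-→d6:-→d7:-→d8:-→d9:-→d10:-→d11:-→d12:H1→d13:-→d14:-→d15:-→d16:-→d17:-→d18:-→d19:-→d20:-→d21:-→d22:-→d23:-→d24:-→d25:-→d26:-→d27:-→d28:-→d29:-→d30:-→d31:H1  best=H1
  add 0.0.0.0/0 -> H3 at depth 0
  add 237.227.56.112/28 -> H1 at depth 28
  ? 80.192.14.202  path d0:H3→d1:-→d2:-→d3:-→d4:-→d5:-→d6:-→d7:-→d8:-→d9:-→d10:-→d11:-→d12:H1→d13:-→d14:-→d15:-  best=H1
  add 80.193.0.0/19 -> H0 at depth 19
  add 237.227.56.0/22 -> H2 at depth 22
  add 237.227.56.122/32 -> H3 at depth 32
  add 80.0.0.0/6 -> H3 at depth 6
  add 224.0.0.0/4 -> H4 at depth 4

== LOOKUPS ==
["H3","H1","H3","H1","H1","H1","H3","H2","H4","H4","H1","H1","no-route","H1","H1"]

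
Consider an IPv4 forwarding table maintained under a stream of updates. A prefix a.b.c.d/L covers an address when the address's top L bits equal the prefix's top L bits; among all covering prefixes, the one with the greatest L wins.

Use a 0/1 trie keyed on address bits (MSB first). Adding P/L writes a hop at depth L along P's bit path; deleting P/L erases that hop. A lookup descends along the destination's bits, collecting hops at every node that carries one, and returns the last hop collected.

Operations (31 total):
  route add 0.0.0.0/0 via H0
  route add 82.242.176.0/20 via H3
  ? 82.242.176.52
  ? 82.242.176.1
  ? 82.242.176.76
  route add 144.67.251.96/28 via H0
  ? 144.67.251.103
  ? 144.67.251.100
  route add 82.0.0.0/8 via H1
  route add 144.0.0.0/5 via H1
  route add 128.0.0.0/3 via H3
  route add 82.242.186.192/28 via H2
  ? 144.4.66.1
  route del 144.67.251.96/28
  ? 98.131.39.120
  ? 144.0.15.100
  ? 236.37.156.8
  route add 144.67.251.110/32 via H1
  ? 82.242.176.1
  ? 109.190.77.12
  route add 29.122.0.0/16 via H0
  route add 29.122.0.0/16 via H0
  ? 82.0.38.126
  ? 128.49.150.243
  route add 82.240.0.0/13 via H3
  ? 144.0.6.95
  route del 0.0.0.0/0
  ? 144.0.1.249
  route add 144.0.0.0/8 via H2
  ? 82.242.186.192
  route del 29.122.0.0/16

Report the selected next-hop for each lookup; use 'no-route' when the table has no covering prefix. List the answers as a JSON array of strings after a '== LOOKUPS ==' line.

Process each operation:
  + 0.0.0.0/0 (H0) depth=0
  + 82.242.176.0/20 (H3) depth=20
  lookup 82.242.176.52: bits 01010010111100101011 walk d0:H0→d1:-→d2:-→d3:-→d4:-→d5:-→d6:-→d7:-→d8:-→d9:-→d10:-→d11:-→d12:-→d13:-→d14:-→d15:-→d16:-→d17:-→d18:-→d19:-→d20:H3 -> H3
  lookup 82.242.176.1: bits 01010010111100101011 walk d0:H0→d1:-→d2:-→d3:-→d4:-→d5:-→d6:-→d7:-→d8:-→d9:-→d10:-→d11:-→d12:-→d13:-→d14:-→d15:-→d16:-→d17:-→d18:-→d19:-→d20:H3 -> H3
  lookup 82.242.176.76: bits 01010010111100101011 walk d0:H0→d1:-→d2:-→d3:-→d4:-→d5:-→d6:-→d7:-→d8:-→d9:-→d10:-→d11:-→d12:-→d13:-→d14:-→d15:-→d16:-→d17:-→d18:-→d19:-→d20:H3 -> H3
  + 144.67.251.96/28 (H0) depth=28
  lookup 144.67.251.103: bits 1001000001000011111110110110 walk d0:H0→d1:-→d2:-→d3:-→d4:-→d5:-→d6:-→d7:-→d8:-→d9:-→d10:-→d11:-→d12:-→d13:-→d14:-→d15:-→d16:-→d17:-→d18:-→d19:-→d20:-→d21:-→d22:-→d23:-→d24:-→d25:-→d26:-→d27:-→d28:H0 -> H0
  lookup 144.67.251.100: bits 1001000001000011111110110110 walk d0:H0→d1:-→d2:-→d3:-→d4:-→d5:-→d6:-→d7:-→d8:-→d9:-→d10:-→d11:-→d12:-→d13:-→d14:-→d15:-→d16:-→d17:-→d18:-→d19:-→d20:-→d21:-→d22:-→d23:-→d24:-→d25:-→d26:-→d27:-→d28:H0 -> H0
  + 82.0.0.0/8 (H1) depth=8
  + 144.0.0.0/5 (H1) depth=5
  + 128.0.0.0/3 (H3) depth=3
  + 82.242.186.192/28 (H2) depth=28
  lookup 144.4.66.1: bits 100100000 walk d0:H0→d1:-→d2:-→d3:H3→d4:-→d5:H1→d6:-→d7:-→d8:-→d9:- -> H1
  del 144.67.251.96/28 (clear depth 28)
  lookup 98.131.39.120: bits 01 walk d0:H0→d1:-→d2:- -> H0
  lookup 144.0.15.100: bits 100100000 walk d0:H0→d1:-→d2:-→d3:H3→d4:-→d5:H1→d6:-→d7:-→d8:-→d9:- -> H1
  lookup 236.37.156.8: bits 1 walk d0:H0→d1:- -> H0
  + 144.67.251.110/32 (H1) depth=32
  lookup 82.242.176.1: bits 01010010111100101011 walk d0:H0→d1:-→d2:-→d3:-→d4:-→d5:-→d6:-→d7:-→d8:H1→d9:-→d10:-→d11:-→d12:-→d13:-→d14:-→d15:-→d16:-→d17:-→d18:-→d19:-→d20:H3 -> H3
  lookup 109.190.77.12: bits 01 walk d0:H0→d1:-→d2:- -> H0
  + 29.122.0.0/16 (H0) depth=16
  + 29.122.0.0/16 (H0) depth=16
  lookup 82.0.38.126: bits 01010010 walk d0:H0→d1:-→d2:-→d3:-→d4:-→d5:-→d6:-→d7:-→d8:H1 -> H1
  lookup 128.49.150.243: bits 100 walk d0:H0→d1:-→d2:-→d3:H3 -> H3
  + 82.240.0.0/13 (H3) depth=13
  lookup 144.0.6.95: bits 100100000 walk d0:H0→d1:-→d2:-→d3:H3→d4:-→d5:H1→d6:-→d7:-→d8:-→d9:- -> H1
  del 0.0.0.0/0 (clear depth 0)
  lookup 144.0.1.249: bits 100100000 walk d0:-→d1:-→d2:-→d3:H3→d4:-→d5:H1→d6:-→d7:-→d8:-→d9:- -> H1
  + 144.0.0.0/8 (H2) depth=8
  lookup 82.242.186.192: bits 0101001011110010101110101100 walk d0:-→d1:-→d2:-→d3:-→d4:-→d5:-→d6:-→d7:-→d8:H1→d9:-→d10:-→d11:-→d12:-→d13:H3→d14:-→d15:-→d16:-→d17:-→d18:-→d19:-→d20:H3→d21:-→d22:-→d23:-→d24:-→d25:-→d26:-→d27:-→d28:H2 -> H2
  del 29.122.0.0/16 (clear depth 16)

== LOOKUPS ==
["H3","H3","H3","H0","H0","H1","H0","H1","H0","H3","H0","H1","H3","H1","H1","H2"]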